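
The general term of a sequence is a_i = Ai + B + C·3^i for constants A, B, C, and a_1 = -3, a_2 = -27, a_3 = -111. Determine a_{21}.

The three given values yield: A + B + 3C = -3; 2A + B + 9C = -27; 3A + B + 27C = -111.
Subtracting the first from the second: A + 6C = -24.
Subtracting the second from the third: A + 18C = -84.
Solving: C = -5, A = 6, then B = 6.
Hence a_{21} = 6·21 + 6 + (-5)·10460353203 = -52301765883.

-52301765883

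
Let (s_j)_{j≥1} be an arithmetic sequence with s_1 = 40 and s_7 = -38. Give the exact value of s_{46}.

-545

Common difference d = (-38 - 40) / (7 - 1) = -13.
s_j = 40 + (j - 1)·(-13).
s_{46} = 40 + 45·(-13) = -545.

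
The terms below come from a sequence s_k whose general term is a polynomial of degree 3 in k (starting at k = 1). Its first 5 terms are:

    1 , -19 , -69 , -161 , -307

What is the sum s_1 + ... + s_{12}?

1st diffs: -20, -50, -92, -146.
2nd diffs: -30, -42, -54.
3rd diffs: -12, -12 (constant).
Newton forward-difference form: s_k = 1 + (-20)·C(k-1,1) + (-30)·C(k-1,2) + (-12)·C(k-1,3).
Continuing: …, -519, -809, -1189, -1671, …, s_{12} = -3849.
Summing k = 1..12 (12 terms) gives -13848.

-13848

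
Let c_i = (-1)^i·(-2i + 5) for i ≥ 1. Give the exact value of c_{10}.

-15

(-1)^10 = 1; -2i + 5 at i=10 is -15; so c_{10} = -15.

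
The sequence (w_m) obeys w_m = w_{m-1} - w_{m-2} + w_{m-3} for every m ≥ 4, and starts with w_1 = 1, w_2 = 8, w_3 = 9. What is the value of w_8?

2

w_4 = 2;  w_5 = 1;  w_6 = 8;  w_7 = 9;  w_8 = 2.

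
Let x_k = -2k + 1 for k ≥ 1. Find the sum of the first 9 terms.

Over k = 1..9: Σk = 45.
Total = (-2)·45 + (1)·9 = -81.

-81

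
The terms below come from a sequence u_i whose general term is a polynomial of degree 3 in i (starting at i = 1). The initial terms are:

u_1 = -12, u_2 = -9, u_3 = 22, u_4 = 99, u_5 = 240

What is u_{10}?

1st diffs: 3, 31, 77, 141.
2nd diffs: 28, 46, 64.
3rd diffs: 18, 18 (constant).
So u_i = 3i^3 - 4i^2 - 6i - 5.
Evaluating at i = 10 gives u_{10} = 2535.

2535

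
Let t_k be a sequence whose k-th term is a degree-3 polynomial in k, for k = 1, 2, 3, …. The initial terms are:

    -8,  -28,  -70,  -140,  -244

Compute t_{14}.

-3700

1st diffs: -20, -42, -70, -104.
2nd diffs: -22, -28, -34.
3rd diffs: -6, -6 (constant).
So t_k = -k^3 - 5k^2 + 2k - 4.
Evaluating at k = 14 gives t_{14} = -3700.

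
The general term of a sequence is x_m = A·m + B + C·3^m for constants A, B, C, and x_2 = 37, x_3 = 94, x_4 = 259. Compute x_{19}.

3486784462

At m = 2, 3, 4: 2A + B + 9C = 37; 3A + B + 27C = 94; 4A + B + 81C = 259.
Subtracting the first from the second: A + 18C = 57.
Subtracting the second from the third: A + 54C = 165.
Solving: C = 3, A = 3, then B = 4.
Therefore x_{19} = 57 + 4 + 3·1162261467 = 3486784462.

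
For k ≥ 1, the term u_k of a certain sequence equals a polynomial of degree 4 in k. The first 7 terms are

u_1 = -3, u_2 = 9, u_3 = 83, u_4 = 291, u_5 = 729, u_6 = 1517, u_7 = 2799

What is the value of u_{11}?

1st diffs: 12, 74, 208, 438, 788, 1282.
2nd diffs: 62, 134, 230, 350, 494.
3rd diffs: 72, 96, 120, 144.
4th diffs: 24, 24, 24 (constant).
So u_k = k^4 + 2k^3 - 6k^2 + k - 1.
Evaluating at k = 11 gives u_{11} = 16587.

16587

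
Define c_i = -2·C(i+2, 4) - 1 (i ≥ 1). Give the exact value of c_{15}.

-4761

C(17, 4) = 2380, so c_{15} = -4761.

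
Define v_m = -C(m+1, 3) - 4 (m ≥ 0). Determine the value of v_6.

-39

C(7, 3) = 35, so v_6 = -39.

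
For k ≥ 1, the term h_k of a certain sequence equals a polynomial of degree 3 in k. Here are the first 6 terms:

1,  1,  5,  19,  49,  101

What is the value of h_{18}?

4625

1st diffs: 0, 4, 14, 30, 52.
2nd diffs: 4, 10, 16, 22.
3rd diffs: 6, 6, 6 (constant).
Newton forward-difference form: h_k = 1 + 4·C(k-1,2) + 6·C(k-1,3).
At k = 18: k-1 = 17, so h_{18} = 1 + 544 + 4080 = 4625.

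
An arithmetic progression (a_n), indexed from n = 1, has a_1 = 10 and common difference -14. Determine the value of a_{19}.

-242

a_n = 10 + (n - 1)·(-14).
a_{19} = 10 + 18·(-14) = -242.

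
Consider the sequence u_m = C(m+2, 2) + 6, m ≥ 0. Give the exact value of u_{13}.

111

C(15, 2) = 105, so u_{13} = 111.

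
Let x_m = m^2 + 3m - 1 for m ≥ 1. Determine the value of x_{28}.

867

x_{28} = 1·28^2 + 3·28 - 1 = 867.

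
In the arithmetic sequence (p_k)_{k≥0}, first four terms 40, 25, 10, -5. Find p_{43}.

Common difference d = -15.
p_k = 40 + (k - 0)·(-15).
p_{43} = 40 + 43·(-15) = -605.

-605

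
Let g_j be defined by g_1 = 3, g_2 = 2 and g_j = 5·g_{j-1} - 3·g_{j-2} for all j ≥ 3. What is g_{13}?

Step forward from the initial values:
g_3 = 1, g_4 = -1, g_5 = -8, …, g_{10} = -12853, g_{11} = -55304, g_{12} = -237961, g_{13} = -1023893.

-1023893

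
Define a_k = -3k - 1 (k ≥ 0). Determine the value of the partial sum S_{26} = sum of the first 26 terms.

-1001

Over k = 0..25: Σk = 325.
Total = (-3)·325 + (-1)·26 = -1001.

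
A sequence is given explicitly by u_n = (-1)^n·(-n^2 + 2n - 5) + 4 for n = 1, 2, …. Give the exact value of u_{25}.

584

(-1)^25 = -1; -n^2 + 2n - 5 at n=25 is -580; so u_{25} = 584.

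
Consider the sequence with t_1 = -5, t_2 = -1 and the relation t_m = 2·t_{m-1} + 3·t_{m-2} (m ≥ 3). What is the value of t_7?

Compute successive terms:
t_3 = -17; t_4 = -37; t_5 = -125; t_6 = -361; t_7 = -1097.
(Characteristic roots are 3 and -1.)

-1097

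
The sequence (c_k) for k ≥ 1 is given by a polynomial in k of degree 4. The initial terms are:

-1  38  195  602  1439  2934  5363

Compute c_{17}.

1st diffs: 39, 157, 407, 837, 1495, 2429.
2nd diffs: 118, 250, 430, 658, 934.
3rd diffs: 132, 180, 228, 276.
4th diffs: 48, 48, 48 (constant).
So c_k = 2k^4 + 2k^3 - 3k^2 + 4k - 6.
Evaluating at k = 17 gives c_{17} = 176063.

176063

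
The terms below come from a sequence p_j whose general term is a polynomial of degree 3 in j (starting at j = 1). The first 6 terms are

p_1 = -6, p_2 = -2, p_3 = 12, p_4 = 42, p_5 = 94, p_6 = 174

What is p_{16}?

1st diffs: 4, 14, 30, 52, 80.
2nd diffs: 10, 16, 22, 28.
3rd diffs: 6, 6, 6 (constant).
Newton forward-difference form: p_j = -6 + 4·C(j-1,1) + 10·C(j-1,2) + 6·C(j-1,3).
At j = 16: j-1 = 15, so p_{16} = -6 + 60 + 1050 + 2730 = 3834.

3834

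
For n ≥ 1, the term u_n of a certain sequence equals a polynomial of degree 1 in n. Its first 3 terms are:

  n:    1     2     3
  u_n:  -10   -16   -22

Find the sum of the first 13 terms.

-598

1st diffs: -6, -6 (constant).
So u_n = -6n - 4.
Continuing: …, -28, -34, -40, -46, …, u_{13} = -82.
Summing n = 1..13 (13 terms) gives -598.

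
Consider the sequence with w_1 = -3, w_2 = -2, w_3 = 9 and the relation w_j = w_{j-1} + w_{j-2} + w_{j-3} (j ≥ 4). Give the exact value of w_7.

Compute successive terms:
w_4 = 4;  w_5 = 11;  w_6 = 24;  w_7 = 39.

39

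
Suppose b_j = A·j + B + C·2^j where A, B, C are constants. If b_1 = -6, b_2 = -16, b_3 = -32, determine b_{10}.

-3108

Plug in j = 1, 2, 3: A + B + 2C = -6; 2A + B + 4C = -16; 3A + B + 8C = -32.
Subtracting the first from the second: A + 2C = -10.
Subtracting the second from the third: A + 4C = -16.
Solving: C = -3, A = -4, then B = 4.
So b_j = -4·j + 4 + (-3)·2^j; at j=10 this is -3108.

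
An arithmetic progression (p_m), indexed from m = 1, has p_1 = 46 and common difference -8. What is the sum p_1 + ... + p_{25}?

p_m = 46 + (m - 1)·(-8).
p_{25} = -146; S = 25·(46 + (-146))/2 = -1250.

-1250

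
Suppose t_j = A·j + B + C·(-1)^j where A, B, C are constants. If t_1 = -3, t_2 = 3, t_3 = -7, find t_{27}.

Plug in j = 1, 2, 3: A + B - C = -3; 2A + B + C = 3; 3A + B - C = -7.
Subtracting the first from the second: A + 2C = 6.
Subtracting the second from the third: A - 2C = -10.
Solving: C = 4, A = -2, then B = 3.
Therefore t_{27} = -54 + 3 + 4·(-1) = -55.

-55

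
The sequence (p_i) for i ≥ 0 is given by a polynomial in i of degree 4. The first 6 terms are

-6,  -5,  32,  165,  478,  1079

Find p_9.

1st diffs: 1, 37, 133, 313, 601.
2nd diffs: 36, 96, 180, 288.
3rd diffs: 60, 84, 108.
4th diffs: 24, 24 (constant).
Newton forward-difference form: p_i = -6 + 1·C(i,1) + 36·C(i,2) + 60·C(i,3) + 24·C(i,4).
At i = 9: i = 9, so p_9 = -6 + 9 + 1296 + 5040 + 3024 = 9363.

9363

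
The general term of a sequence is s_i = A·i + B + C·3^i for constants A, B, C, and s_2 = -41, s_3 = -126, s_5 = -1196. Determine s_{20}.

-17433921911

The three given values yield: 2A + B + 9C = -41; 3A + B + 27C = -126; 5A + B + 243C = -1196.
Subtracting the first from the second: A + 18C = -85.
Subtracting the second from the third: 2A + 216C = -1070.
Solving: C = -5, A = 5, then B = -6.
Hence s_{20} = 5·20 + (-6) + (-5)·3486784401 = -17433921911.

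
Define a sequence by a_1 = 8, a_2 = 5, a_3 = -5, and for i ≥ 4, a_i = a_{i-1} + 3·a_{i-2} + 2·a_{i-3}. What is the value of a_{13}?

Iterate the recurrence:
a_4 = 26;  a_5 = 21;  a_6 = 89;  a_7 = 204;  a_8 = 513;  a_9 = 1303;  a_{10} = 3250;  a_{11} = 8185;  a_{12} = 20541;  a_{13} = 51596.

51596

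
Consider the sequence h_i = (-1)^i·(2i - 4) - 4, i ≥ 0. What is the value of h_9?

(-1)^9 = -1; 2i - 4 at i=9 is 14; so h_9 = -18.

-18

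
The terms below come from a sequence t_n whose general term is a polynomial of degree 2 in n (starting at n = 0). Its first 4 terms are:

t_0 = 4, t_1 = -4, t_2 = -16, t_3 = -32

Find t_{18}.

-752

1st diffs: -8, -12, -16.
2nd diffs: -4, -4 (constant).
So t_n = -2n^2 - 6n + 4.
Evaluating at n = 18 gives t_{18} = -752.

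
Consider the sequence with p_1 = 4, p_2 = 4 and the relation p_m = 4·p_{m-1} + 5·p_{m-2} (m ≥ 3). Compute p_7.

20836

p_3 = 36; p_4 = 164; p_5 = 836; p_6 = 4164; p_7 = 20836.
(Characteristic roots are 5 and -1.)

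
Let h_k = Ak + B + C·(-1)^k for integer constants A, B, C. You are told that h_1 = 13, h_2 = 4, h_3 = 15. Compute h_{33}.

At k = 1, 2, 3: A + B - C = 13; 2A + B + C = 4; 3A + B - C = 15.
Subtracting the first from the second: A + 2C = -9.
Subtracting the second from the third: A - 2C = 11.
Solving: C = -5, A = 1, then B = 7.
So h_k = 1·k + 7 + (-5)·(-1)^k; at k=33 this is 45.

45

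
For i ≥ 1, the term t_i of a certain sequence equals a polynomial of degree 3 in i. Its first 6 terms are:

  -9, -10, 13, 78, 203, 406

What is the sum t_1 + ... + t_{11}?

9746

1st diffs: -1, 23, 65, 125, 203.
2nd diffs: 24, 42, 60, 78.
3rd diffs: 18, 18, 18 (constant).
Newton forward-difference form: t_i = -9 + (-1)·C(i-1,1) + 24·C(i-1,2) + 18·C(i-1,3).
Continuing: …, 705, 1118, 1663, 2358, …, t_{11} = 3221.
Summing i = 1..11 (11 terms) gives 9746.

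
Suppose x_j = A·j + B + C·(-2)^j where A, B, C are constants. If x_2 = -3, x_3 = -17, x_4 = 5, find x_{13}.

-8221

At j = 2, 3, 4: 2A + B + 4C = -3; 3A + B - 8C = -17; 4A + B + 16C = 5.
Subtracting the first from the second: A - 12C = -14.
Subtracting the second from the third: A + 24C = 22.
Solving: C = 1, A = -2, then B = -3.
Therefore x_{13} = -26 + (-3) + 1·(-8192) = -8221.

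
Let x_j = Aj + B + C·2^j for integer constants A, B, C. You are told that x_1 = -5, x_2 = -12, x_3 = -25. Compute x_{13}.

-24587

The three given values yield: A + B + 2C = -5; 2A + B + 4C = -12; 3A + B + 8C = -25.
Subtracting the first from the second: A + 2C = -7.
Subtracting the second from the third: A + 4C = -13.
Solving: C = -3, A = -1, then B = 2.
Hence x_{13} = -1·13 + 2 + (-3)·8192 = -24587.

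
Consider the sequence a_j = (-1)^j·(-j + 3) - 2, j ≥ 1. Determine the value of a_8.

-7

(-1)^8 = 1; -j + 3 at j=8 is -5; so a_8 = -7.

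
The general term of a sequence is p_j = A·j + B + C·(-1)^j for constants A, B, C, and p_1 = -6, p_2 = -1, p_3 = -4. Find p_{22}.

19

The three given values yield: A + B - C = -6; 2A + B + C = -1; 3A + B - C = -4.
Subtracting the first from the second: A + 2C = 5.
Subtracting the second from the third: A - 2C = -3.
Solving: C = 2, A = 1, then B = -5.
So p_j = 1·j + (-5) + 2·(-1)^j; at j=22 this is 19.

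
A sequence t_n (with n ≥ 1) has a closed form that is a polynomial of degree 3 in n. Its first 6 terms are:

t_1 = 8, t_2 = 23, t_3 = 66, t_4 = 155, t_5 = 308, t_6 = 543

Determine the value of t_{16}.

11363

1st diffs: 15, 43, 89, 153, 235.
2nd diffs: 28, 46, 64, 82.
3rd diffs: 18, 18, 18 (constant).
Newton forward-difference form: t_n = 8 + 15·C(n-1,1) + 28·C(n-1,2) + 18·C(n-1,3).
At n = 16: n-1 = 15, so t_{16} = 8 + 225 + 2940 + 8190 = 11363.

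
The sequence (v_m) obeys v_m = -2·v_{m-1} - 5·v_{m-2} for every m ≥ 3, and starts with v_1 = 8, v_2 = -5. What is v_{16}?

Step forward from the initial values:
v_3 = -30  v_4 = 85  v_5 = -20  …  v_{13} = 78580  v_{14} = 121415  v_{15} = -635730  v_{16} = 664385.

664385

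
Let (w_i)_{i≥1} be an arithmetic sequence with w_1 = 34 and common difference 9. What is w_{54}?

w_i = 34 + (i - 1)·9.
w_{54} = 34 + 53·9 = 511.

511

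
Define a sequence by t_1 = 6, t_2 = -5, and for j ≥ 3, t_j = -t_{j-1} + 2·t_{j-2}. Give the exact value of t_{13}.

Applying the relation repeatedly:
t_3 = 17  t_4 = -27  t_5 = 61  …  t_{10} = -1875  t_{11} = 3757  t_{12} = -7507  t_{13} = 15021.
(Characteristic roots are 1 and -2.)

15021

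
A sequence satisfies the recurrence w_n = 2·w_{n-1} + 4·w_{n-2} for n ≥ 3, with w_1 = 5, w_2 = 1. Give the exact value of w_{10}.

Applying the relation repeatedly:
w_3 = 22, w_4 = 48, w_5 = 184, w_6 = 560, w_7 = 1856, w_8 = 5952, w_9 = 19328, w_{10} = 62464.

62464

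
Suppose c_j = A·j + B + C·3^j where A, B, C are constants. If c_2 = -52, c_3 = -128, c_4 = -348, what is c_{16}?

-172186956

Write the equations: 2A + B + 9C = -52; 3A + B + 27C = -128; 4A + B + 81C = -348.
Subtracting the first from the second: A + 18C = -76.
Subtracting the second from the third: A + 54C = -220.
Solving: C = -4, A = -4, then B = -8.
So c_j = -4·j + (-8) + (-4)·3^j; at j=16 this is -172186956.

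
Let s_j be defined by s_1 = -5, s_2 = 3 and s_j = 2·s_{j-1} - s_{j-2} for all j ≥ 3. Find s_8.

Step forward from the initial values:
s_3 = 11;  s_4 = 19;  s_5 = 27;  s_6 = 35;  s_7 = 43;  s_8 = 51.
(Characteristic roots are 1 and 1.)

51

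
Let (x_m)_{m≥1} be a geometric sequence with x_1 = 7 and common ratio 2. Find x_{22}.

14680064

x_m = 7·2^(m-1).
x_{22} = 7·2^21 = 14680064.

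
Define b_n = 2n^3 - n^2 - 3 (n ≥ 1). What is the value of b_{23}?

b_{23} = 2·23^3 - 1·23^2 - 3 = 23802.

23802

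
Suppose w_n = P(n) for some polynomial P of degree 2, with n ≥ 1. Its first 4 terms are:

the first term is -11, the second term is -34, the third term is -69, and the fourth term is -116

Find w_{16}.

-1616

1st diffs: -23, -35, -47.
2nd diffs: -12, -12 (constant).
Newton forward-difference form: w_n = -11 + (-23)·C(n-1,1) + (-12)·C(n-1,2).
At n = 16: n-1 = 15, so w_{16} = -11 - 345 - 1260 = -1616.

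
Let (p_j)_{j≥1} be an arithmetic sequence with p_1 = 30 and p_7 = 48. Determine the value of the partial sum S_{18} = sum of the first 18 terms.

Common difference d = (48 - 30) / (7 - 1) = 3.
p_j = 30 + (j - 1)·3.
p_{18} = 81; S = 18·(30 + 81)/2 = 999.

999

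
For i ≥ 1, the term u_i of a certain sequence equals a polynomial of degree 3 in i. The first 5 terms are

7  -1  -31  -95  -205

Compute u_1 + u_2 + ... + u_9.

-3585

1st diffs: -8, -30, -64, -110.
2nd diffs: -22, -34, -46.
3rd diffs: -12, -12 (constant).
Newton forward-difference form: u_i = 7 + (-8)·C(i-1,1) + (-22)·C(i-1,2) + (-12)·C(i-1,3).
Continuing: -373, -611, -931, -1345.
Summing i = 1..9 (9 terms) gives -3585.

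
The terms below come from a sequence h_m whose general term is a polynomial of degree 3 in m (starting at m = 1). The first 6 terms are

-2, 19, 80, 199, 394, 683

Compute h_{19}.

21184

1st diffs: 21, 61, 119, 195, 289.
2nd diffs: 40, 58, 76, 94.
3rd diffs: 18, 18, 18 (constant).
Newton forward-difference form: h_m = -2 + 21·C(m-1,1) + 40·C(m-1,2) + 18·C(m-1,3).
At m = 19: m-1 = 18, so h_{19} = -2 + 378 + 6120 + 14688 = 21184.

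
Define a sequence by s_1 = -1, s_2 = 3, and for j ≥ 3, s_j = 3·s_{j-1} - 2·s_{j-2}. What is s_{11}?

4091

s_3 = 11, s_4 = 27, s_5 = 59, s_6 = 123, s_7 = 251, s_8 = 507, s_9 = 1019, s_{10} = 2043, s_{11} = 4091.
(Characteristic roots are 2 and 1.)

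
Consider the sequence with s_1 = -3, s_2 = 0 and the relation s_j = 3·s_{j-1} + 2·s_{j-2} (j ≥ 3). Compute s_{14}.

-6061770

Step forward from the initial values:
s_3 = -6, s_4 = -18, s_5 = -66, …, s_{11} = -134178, s_{12} = -477882, s_{13} = -1702002, s_{14} = -6061770.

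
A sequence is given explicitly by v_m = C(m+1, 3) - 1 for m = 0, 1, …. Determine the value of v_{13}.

C(14, 3) = 364, so v_{13} = 363.

363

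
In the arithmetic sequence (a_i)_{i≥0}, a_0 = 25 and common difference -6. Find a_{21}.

a_i = 25 + (i - 0)·(-6).
a_{21} = 25 + 21·(-6) = -101.

-101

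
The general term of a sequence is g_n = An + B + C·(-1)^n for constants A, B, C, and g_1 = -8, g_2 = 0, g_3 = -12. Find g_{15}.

-36

Plug in n = 1, 2, 3: A + B - C = -8; 2A + B + C = 0; 3A + B - C = -12.
Subtracting the first from the second: A + 2C = 8.
Subtracting the second from the third: A - 2C = -12.
Solving: C = 5, A = -2, then B = -1.
Therefore g_{15} = -30 + (-1) + 5·(-1) = -36.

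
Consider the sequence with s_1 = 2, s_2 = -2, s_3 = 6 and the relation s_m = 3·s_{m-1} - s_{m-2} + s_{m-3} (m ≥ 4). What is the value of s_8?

1214

s_4 = 22; s_5 = 58; s_6 = 158; s_7 = 438; s_8 = 1214.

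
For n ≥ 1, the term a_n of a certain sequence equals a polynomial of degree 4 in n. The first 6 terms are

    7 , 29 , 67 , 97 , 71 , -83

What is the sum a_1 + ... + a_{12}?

1st diffs: 22, 38, 30, -26, -154.
2nd diffs: 16, -8, -56, -128.
3rd diffs: -24, -48, -72.
4th diffs: -24, -24 (constant).
So a_n = -n^4 + 6n^3 - 3n^2 + 4n + 1.
Continuing: …, -461, -1183, -2393, -4259, …, a_{12} = -10751.
Summing n = 1..12 (12 terms) gives -25832.

-25832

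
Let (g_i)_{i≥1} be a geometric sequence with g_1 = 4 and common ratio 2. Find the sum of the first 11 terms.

8188

g_i = 4·2^(i-1).
S = 4·(2^11 - 1)/(2 - 1) = 4·(2048 - 1)/(1) = 8188.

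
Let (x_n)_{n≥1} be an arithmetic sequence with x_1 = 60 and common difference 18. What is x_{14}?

294

x_n = 60 + (n - 1)·18.
x_{14} = 60 + 13·18 = 294.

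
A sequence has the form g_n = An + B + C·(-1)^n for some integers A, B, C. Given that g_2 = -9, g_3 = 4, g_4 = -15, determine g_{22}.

Plug in n = 2, 3, 4: 2A + B + C = -9; 3A + B - C = 4; 4A + B + C = -15.
Subtracting the first from the second: A - 2C = 13.
Subtracting the second from the third: A + 2C = -19.
Solving: C = -8, A = -3, then B = 5.
Therefore g_{22} = -66 + 5 + (-8)·1 = -69.

-69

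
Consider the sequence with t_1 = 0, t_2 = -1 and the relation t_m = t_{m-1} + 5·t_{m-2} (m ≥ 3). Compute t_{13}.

t_3 = -1;  t_4 = -6;  t_5 = -11;  …;  t_{10} = -2286;  t_{11} = -6191;  t_{12} = -17621;  t_{13} = -48576.

-48576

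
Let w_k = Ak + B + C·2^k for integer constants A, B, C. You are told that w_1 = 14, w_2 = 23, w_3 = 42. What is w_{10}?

The three given values yield: A + B + 2C = 14; 2A + B + 4C = 23; 3A + B + 8C = 42.
Subtracting the first from the second: A + 2C = 9.
Subtracting the second from the third: A + 4C = 19.
Solving: C = 5, A = -1, then B = 5.
Hence w_{10} = -1·10 + 5 + 5·1024 = 5115.

5115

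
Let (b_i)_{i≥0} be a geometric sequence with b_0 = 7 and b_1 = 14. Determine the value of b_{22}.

Common ratio r = 2.
b_i = 7·2^(i-0).
b_{22} = 7·2^22 = 29360128.

29360128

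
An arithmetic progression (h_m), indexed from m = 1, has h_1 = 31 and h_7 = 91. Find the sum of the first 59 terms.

18939

Common difference d = (91 - 31) / (7 - 1) = 10.
h_m = 31 + (m - 1)·10.
h_{59} = 611; S = 59·(31 + 611)/2 = 18939.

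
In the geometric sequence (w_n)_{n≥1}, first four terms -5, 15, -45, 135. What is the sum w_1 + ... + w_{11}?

Common ratio r = -3.
w_n = (-5)·(-3)^(n-1).
S = (-5)·((-3)^11 - 1)/(-3 - 1) = (-5)·(-177147 - 1)/(-4) = -221435.

-221435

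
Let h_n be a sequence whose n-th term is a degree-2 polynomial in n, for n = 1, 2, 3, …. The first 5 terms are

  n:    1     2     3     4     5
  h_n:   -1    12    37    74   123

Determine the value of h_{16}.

1454

1st diffs: 13, 25, 37, 49.
2nd diffs: 12, 12, 12 (constant).
Newton forward-difference form: h_n = -1 + 13·C(n-1,1) + 12·C(n-1,2).
At n = 16: n-1 = 15, so h_{16} = -1 + 195 + 1260 = 1454.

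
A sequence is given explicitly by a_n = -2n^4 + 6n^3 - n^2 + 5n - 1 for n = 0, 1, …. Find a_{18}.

-175195

a_{18} = -2·18^4 + 6·18^3 - 1·18^2 + 5·18 - 1 = -175195.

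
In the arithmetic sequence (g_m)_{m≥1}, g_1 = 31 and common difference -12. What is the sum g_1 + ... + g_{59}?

-18703

g_m = 31 + (m - 1)·(-12).
g_{59} = -665; S = 59·(31 + (-665))/2 = -18703.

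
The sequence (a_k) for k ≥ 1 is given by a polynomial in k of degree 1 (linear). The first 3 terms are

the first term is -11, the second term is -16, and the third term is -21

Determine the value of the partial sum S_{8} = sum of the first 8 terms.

1st diffs: -5, -5 (constant).
So a_k = -5k - 6.
Continuing: …, -26, -31, -36, -41, …, a_8 = -46.
Summing k = 1..8 (8 terms) gives -228.

-228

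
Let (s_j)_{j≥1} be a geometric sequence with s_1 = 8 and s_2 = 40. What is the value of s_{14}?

Common ratio r = 5.
s_j = 8·5^(j-1).
s_{14} = 8·5^13 = 9765625000.

9765625000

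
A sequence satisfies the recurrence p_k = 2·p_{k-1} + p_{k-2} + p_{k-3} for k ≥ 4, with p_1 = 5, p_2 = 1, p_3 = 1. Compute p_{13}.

Compute successive terms:
p_4 = 8  p_5 = 18  p_6 = 45  p_7 = 116  p_8 = 295  p_9 = 751  p_{10} = 1913  p_{11} = 4872  p_{12} = 12408  p_{13} = 31601.

31601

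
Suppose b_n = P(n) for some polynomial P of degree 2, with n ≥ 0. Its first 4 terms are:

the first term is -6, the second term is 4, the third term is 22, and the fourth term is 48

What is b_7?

1st diffs: 10, 18, 26.
2nd diffs: 8, 8 (constant).
Newton forward-difference form: b_n = -6 + 10·C(n,1) + 8·C(n,2).
At n = 7: n = 7, so b_7 = -6 + 70 + 168 = 232.

232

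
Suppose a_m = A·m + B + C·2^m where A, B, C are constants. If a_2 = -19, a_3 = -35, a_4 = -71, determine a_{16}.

Write the equations: 2A + B + 4C = -19; 3A + B + 8C = -35; 4A + B + 16C = -71.
Subtracting the first from the second: A + 4C = -16.
Subtracting the second from the third: A + 8C = -36.
Solving: C = -5, A = 4, then B = -7.
So a_m = 4·m + (-7) + (-5)·2^m; at m=16 this is -327623.

-327623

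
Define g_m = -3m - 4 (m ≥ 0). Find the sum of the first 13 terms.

-286

Over m = 0..12: Σm = 78.
Total = (-3)·78 + (-4)·13 = -286.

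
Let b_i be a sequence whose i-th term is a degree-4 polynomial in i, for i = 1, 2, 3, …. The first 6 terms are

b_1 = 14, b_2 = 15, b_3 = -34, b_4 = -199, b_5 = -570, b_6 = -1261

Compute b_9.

1st diffs: 1, -49, -165, -371, -691.
2nd diffs: -50, -116, -206, -320.
3rd diffs: -66, -90, -114.
4th diffs: -24, -24 (constant).
So b_i = -i^4 - i^3 + 6i^2 + 5i + 5.
Evaluating at i = 9 gives b_9 = -6754.

-6754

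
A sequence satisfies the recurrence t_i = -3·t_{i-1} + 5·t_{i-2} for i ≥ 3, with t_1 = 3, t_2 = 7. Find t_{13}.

-18745269

Iterate the recurrence:
t_3 = -6, t_4 = 53, t_5 = -189, …, t_{10} = 254377, t_{11} = -1066401, t_{12} = 4471088, t_{13} = -18745269.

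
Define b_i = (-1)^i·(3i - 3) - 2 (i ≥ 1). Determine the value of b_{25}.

(-1)^25 = -1; 3i - 3 at i=25 is 72; so b_{25} = -74.

-74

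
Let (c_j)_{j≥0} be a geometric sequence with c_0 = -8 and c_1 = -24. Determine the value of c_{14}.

Common ratio r = 3.
c_j = (-8)·3^(j-0).
c_{14} = (-8)·3^14 = -38263752.

-38263752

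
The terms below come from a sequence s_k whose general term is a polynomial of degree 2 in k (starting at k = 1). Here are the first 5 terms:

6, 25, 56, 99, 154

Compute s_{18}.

1961

1st diffs: 19, 31, 43, 55.
2nd diffs: 12, 12, 12 (constant).
So s_k = 6k^2 + k - 1.
Evaluating at k = 18 gives s_{18} = 1961.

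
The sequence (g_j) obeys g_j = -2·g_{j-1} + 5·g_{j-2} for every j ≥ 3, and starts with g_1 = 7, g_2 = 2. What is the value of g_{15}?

56161291

Iterate the recurrence:
g_3 = 31, g_4 = -52, g_5 = 259, …, g_{12} = -1367932, g_{13} = 4720219, g_{14} = -16280098, g_{15} = 56161291.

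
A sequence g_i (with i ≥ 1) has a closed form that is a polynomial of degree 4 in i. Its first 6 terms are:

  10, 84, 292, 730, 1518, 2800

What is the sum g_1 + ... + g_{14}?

1st diffs: 74, 208, 438, 788, 1282.
2nd diffs: 134, 230, 350, 494.
3rd diffs: 96, 120, 144.
4th diffs: 24, 24 (constant).
Newton forward-difference form: g_i = 10 + 74·C(i-1,1) + 134·C(i-1,2) + 96·C(i-1,3) + 24·C(i-1,4).
Continuing: …, 4744, 7542, 11410, 16588, …, g_{14} = 56040.
Summing i = 1..14 (14 terms) gives 199794.

199794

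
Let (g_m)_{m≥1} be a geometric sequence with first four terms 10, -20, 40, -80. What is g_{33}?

Common ratio r = -2.
g_m = 10·(-2)^(m-1).
g_{33} = 10·(-2)^32 = 42949672960.

42949672960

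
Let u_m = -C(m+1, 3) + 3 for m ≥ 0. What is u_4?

C(5, 3) = 10, so u_4 = -7.

-7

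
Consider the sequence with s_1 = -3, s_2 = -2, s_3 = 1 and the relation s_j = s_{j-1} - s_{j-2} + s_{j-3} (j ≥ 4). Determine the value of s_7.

Iterate the recurrence:
s_4 = 0; s_5 = -3; s_6 = -2; s_7 = 1.

1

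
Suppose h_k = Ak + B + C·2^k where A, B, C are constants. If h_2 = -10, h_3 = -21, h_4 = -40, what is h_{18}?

-524338

Write the equations: 2A + B + 4C = -10; 3A + B + 8C = -21; 4A + B + 16C = -40.
Subtracting the first from the second: A + 4C = -11.
Subtracting the second from the third: A + 8C = -19.
Solving: C = -2, A = -3, then B = 4.
Therefore h_{18} = -54 + 4 + (-2)·262144 = -524338.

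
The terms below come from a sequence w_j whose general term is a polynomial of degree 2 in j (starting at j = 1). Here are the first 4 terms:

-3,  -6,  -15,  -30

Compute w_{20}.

-1086

1st diffs: -3, -9, -15.
2nd diffs: -6, -6 (constant).
So w_j = -3j^2 + 6j - 6.
Evaluating at j = 20 gives w_{20} = -1086.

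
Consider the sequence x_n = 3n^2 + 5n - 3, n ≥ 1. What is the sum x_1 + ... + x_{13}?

Over n = 1..13: Σn = 91, Σn² = 819.
Total = (3)·819 + (5)·91 + (-3)·13 = 2873.

2873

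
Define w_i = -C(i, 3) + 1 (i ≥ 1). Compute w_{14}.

-363

C(14, 3) = 364, so w_{14} = -363.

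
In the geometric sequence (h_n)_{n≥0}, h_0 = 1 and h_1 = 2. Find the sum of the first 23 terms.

Common ratio r = 2.
h_n = 1·2^(n-0).
S = 1·(2^23 - 1)/(2 - 1) = 1·(8388608 - 1)/(1) = 8388607.

8388607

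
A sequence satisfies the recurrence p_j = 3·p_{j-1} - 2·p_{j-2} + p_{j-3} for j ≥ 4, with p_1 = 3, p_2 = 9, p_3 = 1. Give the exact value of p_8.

Iterate the recurrence:
p_4 = -12  p_5 = -29  p_6 = -62  p_7 = -140  p_8 = -325.

-325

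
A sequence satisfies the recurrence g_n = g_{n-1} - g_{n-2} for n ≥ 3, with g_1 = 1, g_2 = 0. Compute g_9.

Iterate the recurrence:
g_3 = -1;  g_4 = -1;  g_5 = 0;  g_6 = 1;  g_7 = 1;  g_8 = 0;  g_9 = -1.

-1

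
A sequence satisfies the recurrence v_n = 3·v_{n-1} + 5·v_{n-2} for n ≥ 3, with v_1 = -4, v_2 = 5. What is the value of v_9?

4055

Step forward from the initial values:
v_3 = -5;  v_4 = 10;  v_5 = 5;  v_6 = 65;  v_7 = 220;  v_8 = 985;  v_9 = 4055.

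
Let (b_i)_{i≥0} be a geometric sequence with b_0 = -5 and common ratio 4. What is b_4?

b_i = (-5)·4^(i-0).
b_4 = (-5)·4^4 = -1280.

-1280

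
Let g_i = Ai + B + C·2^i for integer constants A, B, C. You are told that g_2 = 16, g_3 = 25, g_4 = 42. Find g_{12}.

The three given values yield: 2A + B + 4C = 16; 3A + B + 8C = 25; 4A + B + 16C = 42.
Subtracting the first from the second: A + 4C = 9.
Subtracting the second from the third: A + 8C = 17.
Solving: C = 2, A = 1, then B = 6.
Therefore g_{12} = 12 + 6 + 2·4096 = 8210.

8210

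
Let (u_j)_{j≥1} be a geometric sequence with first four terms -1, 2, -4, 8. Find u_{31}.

-1073741824

Common ratio r = -2.
u_j = (-1)·(-2)^(j-1).
u_{31} = (-1)·(-2)^30 = -1073741824.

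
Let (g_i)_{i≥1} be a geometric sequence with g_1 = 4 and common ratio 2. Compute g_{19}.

1048576

g_i = 4·2^(i-1).
g_{19} = 4·2^18 = 1048576.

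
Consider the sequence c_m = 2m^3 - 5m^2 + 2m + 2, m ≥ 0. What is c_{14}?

c_{14} = 2·14^3 - 5·14^2 + 2·14 + 2 = 4538.

4538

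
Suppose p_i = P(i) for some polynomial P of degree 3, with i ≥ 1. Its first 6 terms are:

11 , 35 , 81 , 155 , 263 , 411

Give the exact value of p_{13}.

3071

1st diffs: 24, 46, 74, 108, 148.
2nd diffs: 22, 28, 34, 40.
3rd diffs: 6, 6, 6 (constant).
Newton forward-difference form: p_i = 11 + 24·C(i-1,1) + 22·C(i-1,2) + 6·C(i-1,3).
At i = 13: i-1 = 12, so p_{13} = 11 + 288 + 1452 + 1320 = 3071.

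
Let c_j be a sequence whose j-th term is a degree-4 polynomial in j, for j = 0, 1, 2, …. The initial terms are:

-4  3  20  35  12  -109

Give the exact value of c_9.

-3613

1st diffs: 7, 17, 15, -23, -121.
2nd diffs: 10, -2, -38, -98.
3rd diffs: -12, -36, -60.
4th diffs: -24, -24 (constant).
Newton forward-difference form: c_j = -4 + 7·C(j,1) + 10·C(j,2) + (-12)·C(j,3) + (-24)·C(j,4).
At j = 9: j = 9, so c_9 = -4 + 63 + 360 - 1008 - 3024 = -3613.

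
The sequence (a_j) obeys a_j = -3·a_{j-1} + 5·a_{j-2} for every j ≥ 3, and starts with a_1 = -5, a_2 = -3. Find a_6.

Compute successive terms:
a_3 = -16; a_4 = 33; a_5 = -179; a_6 = 702.

702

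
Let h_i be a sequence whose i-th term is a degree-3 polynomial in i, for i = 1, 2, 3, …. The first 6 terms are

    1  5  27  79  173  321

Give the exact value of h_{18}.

1st diffs: 4, 22, 52, 94, 148.
2nd diffs: 18, 30, 42, 54.
3rd diffs: 12, 12, 12 (constant).
Newton forward-difference form: h_i = 1 + 4·C(i-1,1) + 18·C(i-1,2) + 12·C(i-1,3).
At i = 18: i-1 = 17, so h_{18} = 1 + 68 + 2448 + 8160 = 10677.

10677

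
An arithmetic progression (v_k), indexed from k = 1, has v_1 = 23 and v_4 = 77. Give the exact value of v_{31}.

563

Common difference d = (77 - 23) / (4 - 1) = 18.
v_k = 23 + (k - 1)·18.
v_{31} = 23 + 30·18 = 563.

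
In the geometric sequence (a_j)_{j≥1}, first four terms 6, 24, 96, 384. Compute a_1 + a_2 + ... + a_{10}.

2097150

Common ratio r = 4.
a_j = 6·4^(j-1).
S = 6·(4^10 - 1)/(4 - 1) = 6·(1048576 - 1)/(3) = 2097150.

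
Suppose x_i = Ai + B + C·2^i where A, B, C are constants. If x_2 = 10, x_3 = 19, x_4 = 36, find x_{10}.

2058

The three given values yield: 2A + B + 4C = 10; 3A + B + 8C = 19; 4A + B + 16C = 36.
Subtracting the first from the second: A + 4C = 9.
Subtracting the second from the third: A + 8C = 17.
Solving: C = 2, A = 1, then B = 0.
Therefore x_{10} = 10 + 0 + 2·1024 = 2058.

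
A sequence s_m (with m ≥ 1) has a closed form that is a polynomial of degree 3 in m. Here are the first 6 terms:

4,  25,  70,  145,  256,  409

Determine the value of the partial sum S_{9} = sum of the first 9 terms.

1st diffs: 21, 45, 75, 111, 153.
2nd diffs: 24, 30, 36, 42.
3rd diffs: 6, 6, 6 (constant).
Newton forward-difference form: s_m = 4 + 21·C(m-1,1) + 24·C(m-1,2) + 6·C(m-1,3).
Continuing: 610, 865, 1180.
Summing m = 1..9 (9 terms) gives 3564.

3564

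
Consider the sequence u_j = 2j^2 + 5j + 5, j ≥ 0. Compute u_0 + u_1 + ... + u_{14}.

2630

Over j = 0..14: Σj = 105, Σj² = 1015.
Total = (2)·1015 + (5)·105 + (5)·15 = 2630.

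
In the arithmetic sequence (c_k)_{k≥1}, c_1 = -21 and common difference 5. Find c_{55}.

249

c_k = -21 + (k - 1)·5.
c_{55} = -21 + 54·5 = 249.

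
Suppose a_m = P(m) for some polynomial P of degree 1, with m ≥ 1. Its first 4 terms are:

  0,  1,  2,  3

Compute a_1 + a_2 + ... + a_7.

21

1st diffs: 1, 1, 1 (constant).
So a_m = m - 1.
Continuing: 4, 5, 6.
Summing m = 1..7 (7 terms) gives 21.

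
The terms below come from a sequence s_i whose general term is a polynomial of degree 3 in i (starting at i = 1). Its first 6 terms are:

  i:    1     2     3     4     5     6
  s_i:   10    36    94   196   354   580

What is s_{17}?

1st diffs: 26, 58, 102, 158, 226.
2nd diffs: 32, 44, 56, 68.
3rd diffs: 12, 12, 12 (constant).
Newton forward-difference form: s_i = 10 + 26·C(i-1,1) + 32·C(i-1,2) + 12·C(i-1,3).
At i = 17: i-1 = 16, so s_{17} = 10 + 416 + 3840 + 6720 = 10986.

10986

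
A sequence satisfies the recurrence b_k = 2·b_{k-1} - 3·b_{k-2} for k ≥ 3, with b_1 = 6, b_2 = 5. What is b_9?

46

Step forward from the initial values:
b_3 = -8;  b_4 = -31;  b_5 = -38;  b_6 = 17;  b_7 = 148;  b_8 = 245;  b_9 = 46.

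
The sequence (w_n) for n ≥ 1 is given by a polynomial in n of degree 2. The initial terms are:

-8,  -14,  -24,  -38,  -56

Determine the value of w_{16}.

1st diffs: -6, -10, -14, -18.
2nd diffs: -4, -4, -4 (constant).
Newton forward-difference form: w_n = -8 + (-6)·C(n-1,1) + (-4)·C(n-1,2).
At n = 16: n-1 = 15, so w_{16} = -8 - 90 - 420 = -518.

-518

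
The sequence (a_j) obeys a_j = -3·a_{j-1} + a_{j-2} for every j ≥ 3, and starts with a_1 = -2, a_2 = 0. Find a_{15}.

-3086642

a_3 = -2  a_4 = 6  a_5 = -20  …  a_{12} = 85674  a_{13} = -282962  a_{14} = 934560  a_{15} = -3086642.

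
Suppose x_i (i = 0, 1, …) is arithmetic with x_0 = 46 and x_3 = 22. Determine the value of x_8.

-18

Common difference d = (22 - 46) / (3 - 0) = -8.
x_i = 46 + (i - 0)·(-8).
x_8 = 46 + 8·(-8) = -18.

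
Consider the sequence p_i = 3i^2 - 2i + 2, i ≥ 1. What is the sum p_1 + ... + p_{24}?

14148

Over i = 1..24: Σi = 300, Σi² = 4900.
Total = (3)·4900 + (-2)·300 + (2)·24 = 14148.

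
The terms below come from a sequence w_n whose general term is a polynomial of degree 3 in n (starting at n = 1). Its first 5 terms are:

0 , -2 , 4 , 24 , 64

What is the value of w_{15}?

2884

1st diffs: -2, 6, 20, 40.
2nd diffs: 8, 14, 20.
3rd diffs: 6, 6 (constant).
Newton forward-difference form: w_n = (-2)·C(n-1,1) + 8·C(n-1,2) + 6·C(n-1,3).
At n = 15: n-1 = 14, so w_{15} = -28 + 728 + 2184 = 2884.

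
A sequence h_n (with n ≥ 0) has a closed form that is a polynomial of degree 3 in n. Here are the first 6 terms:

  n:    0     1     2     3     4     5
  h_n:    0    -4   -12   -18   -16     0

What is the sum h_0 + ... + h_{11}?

1826

1st diffs: -4, -8, -6, 2, 16.
2nd diffs: -4, 2, 8, 14.
3rd diffs: 6, 6, 6 (constant).
Newton forward-difference form: h_n = (-4)·C(n,1) + (-4)·C(n,2) + 6·C(n,3).
Continuing: …, 36, 98, 192, 324, …, h_{11} = 726.
Summing n = 0..11 (12 terms) gives 1826.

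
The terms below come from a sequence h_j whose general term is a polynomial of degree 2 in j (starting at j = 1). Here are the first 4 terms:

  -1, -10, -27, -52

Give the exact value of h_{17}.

1st diffs: -9, -17, -25.
2nd diffs: -8, -8 (constant).
So h_j = -4j^2 + 3j.
Evaluating at j = 17 gives h_{17} = -1105.

-1105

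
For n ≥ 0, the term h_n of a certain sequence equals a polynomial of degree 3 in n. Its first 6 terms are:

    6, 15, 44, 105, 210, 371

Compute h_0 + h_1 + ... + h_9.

1st diffs: 9, 29, 61, 105, 161.
2nd diffs: 20, 32, 44, 56.
3rd diffs: 12, 12, 12 (constant).
Newton forward-difference form: h_n = 6 + 9·C(n,1) + 20·C(n,2) + 12·C(n,3).
Continuing: 600, 909, 1310, 1815.
Summing n = 0..9 (10 terms) gives 5385.

5385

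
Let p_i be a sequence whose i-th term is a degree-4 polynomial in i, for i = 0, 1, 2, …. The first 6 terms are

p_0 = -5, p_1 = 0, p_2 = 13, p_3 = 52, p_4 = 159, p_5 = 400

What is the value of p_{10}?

7605

1st diffs: 5, 13, 39, 107, 241.
2nd diffs: 8, 26, 68, 134.
3rd diffs: 18, 42, 66.
4th diffs: 24, 24 (constant).
Newton forward-difference form: p_i = -5 + 5·C(i,1) + 8·C(i,2) + 18·C(i,3) + 24·C(i,4).
At i = 10: i = 10, so p_{10} = -5 + 50 + 360 + 2160 + 5040 = 7605.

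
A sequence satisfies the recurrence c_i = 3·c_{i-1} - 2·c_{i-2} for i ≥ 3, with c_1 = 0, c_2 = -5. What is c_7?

Compute successive terms:
c_3 = -15, c_4 = -35, c_5 = -75, c_6 = -155, c_7 = -315.
(Characteristic roots are 2 and 1.)

-315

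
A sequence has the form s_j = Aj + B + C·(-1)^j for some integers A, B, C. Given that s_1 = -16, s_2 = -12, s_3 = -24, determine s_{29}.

The three given values yield: A + B - C = -16; 2A + B + C = -12; 3A + B - C = -24.
Subtracting the first from the second: A + 2C = 4.
Subtracting the second from the third: A - 2C = -12.
Solving: C = 4, A = -4, then B = -8.
Hence s_{29} = -4·29 + (-8) + 4·(-1) = -128.

-128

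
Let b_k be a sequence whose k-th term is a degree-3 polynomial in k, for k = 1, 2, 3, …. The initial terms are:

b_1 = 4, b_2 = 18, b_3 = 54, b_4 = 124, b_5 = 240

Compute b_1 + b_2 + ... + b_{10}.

5830

1st diffs: 14, 36, 70, 116.
2nd diffs: 22, 34, 46.
3rd diffs: 12, 12 (constant).
Newton forward-difference form: b_k = 4 + 14·C(k-1,1) + 22·C(k-1,2) + 12·C(k-1,3).
Continuing: …, 414, 658, 984, 1404, …, b_{10} = 1930.
Summing k = 1..10 (10 terms) gives 5830.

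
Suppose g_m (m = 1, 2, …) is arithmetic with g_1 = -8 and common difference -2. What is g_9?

g_m = -8 + (m - 1)·(-2).
g_9 = -8 + 8·(-2) = -24.

-24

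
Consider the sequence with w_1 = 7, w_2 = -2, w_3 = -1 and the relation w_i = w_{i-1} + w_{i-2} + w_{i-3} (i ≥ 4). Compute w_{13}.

Step forward from the initial values:
w_4 = 4;  w_5 = 1;  w_6 = 4;  w_7 = 9;  w_8 = 14;  w_9 = 27;  w_{10} = 50;  w_{11} = 91;  w_{12} = 168;  w_{13} = 309.

309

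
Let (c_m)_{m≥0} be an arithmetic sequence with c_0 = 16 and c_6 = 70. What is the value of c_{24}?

232

Common difference d = (70 - 16) / (6 - 0) = 9.
c_m = 16 + (m - 0)·9.
c_{24} = 16 + 24·9 = 232.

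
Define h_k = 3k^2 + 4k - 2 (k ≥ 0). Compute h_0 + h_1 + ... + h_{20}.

Over k = 0..20: Σk = 210, Σk² = 2870.
Total = (3)·2870 + (4)·210 + (-2)·21 = 9408.

9408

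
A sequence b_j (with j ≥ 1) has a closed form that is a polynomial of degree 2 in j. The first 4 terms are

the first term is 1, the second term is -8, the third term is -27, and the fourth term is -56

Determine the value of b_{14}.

1st diffs: -9, -19, -29.
2nd diffs: -10, -10 (constant).
Newton forward-difference form: b_j = 1 + (-9)·C(j-1,1) + (-10)·C(j-1,2).
At j = 14: j-1 = 13, so b_{14} = 1 - 117 - 780 = -896.

-896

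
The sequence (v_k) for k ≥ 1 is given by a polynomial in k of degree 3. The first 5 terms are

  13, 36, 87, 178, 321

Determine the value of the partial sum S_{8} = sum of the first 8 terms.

1st diffs: 23, 51, 91, 143.
2nd diffs: 28, 40, 52.
3rd diffs: 12, 12 (constant).
Newton forward-difference form: v_k = 13 + 23·C(k-1,1) + 28·C(k-1,2) + 12·C(k-1,3).
Continuing: 528, 811, 1182.
Summing k = 1..8 (8 terms) gives 3156.

3156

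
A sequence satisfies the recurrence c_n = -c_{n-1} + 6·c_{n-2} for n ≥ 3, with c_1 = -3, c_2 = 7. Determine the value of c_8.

5635

c_3 = -25, c_4 = 67, c_5 = -217, c_6 = 619, c_7 = -1921, c_8 = 5635.
(Characteristic roots are 2 and -3.)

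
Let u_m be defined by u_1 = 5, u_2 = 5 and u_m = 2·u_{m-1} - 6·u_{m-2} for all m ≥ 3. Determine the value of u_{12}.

94880

Iterate the recurrence:
u_3 = -20  u_4 = -70  u_5 = -20  u_6 = 380  u_7 = 880  u_8 = -520  u_9 = -6320  u_{10} = -9520  u_{11} = 18880  u_{12} = 94880.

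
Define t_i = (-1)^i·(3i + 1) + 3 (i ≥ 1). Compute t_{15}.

(-1)^15 = -1; 3i + 1 at i=15 is 46; so t_{15} = -43.

-43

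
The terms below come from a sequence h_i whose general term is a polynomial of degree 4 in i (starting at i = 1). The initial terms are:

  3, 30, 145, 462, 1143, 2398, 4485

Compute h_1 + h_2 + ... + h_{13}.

170599

1st diffs: 27, 115, 317, 681, 1255, 2087.
2nd diffs: 88, 202, 364, 574, 832.
3rd diffs: 114, 162, 210, 258.
4th diffs: 48, 48, 48 (constant).
Newton forward-difference form: h_i = 3 + 27·C(i-1,1) + 88·C(i-1,2) + 114·C(i-1,3) + 48·C(i-1,4).
Continuing: …, 7710, 12427, 19038, 27993, …, h_{13} = 54975.
Summing i = 1..13 (13 terms) gives 170599.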